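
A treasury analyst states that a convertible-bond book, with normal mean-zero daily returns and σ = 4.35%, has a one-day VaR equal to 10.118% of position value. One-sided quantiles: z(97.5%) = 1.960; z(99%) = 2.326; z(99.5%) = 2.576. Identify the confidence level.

99%

Implied z = VaR/σ = 10.118 / 4.35 = 2.326.
This matches z(99%) = 2.326.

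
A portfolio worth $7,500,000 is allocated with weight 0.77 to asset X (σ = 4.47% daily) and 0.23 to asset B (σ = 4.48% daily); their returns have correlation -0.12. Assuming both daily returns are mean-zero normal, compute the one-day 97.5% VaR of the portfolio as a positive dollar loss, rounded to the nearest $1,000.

σ_p² = 0.77²·4.47² + 0.23²·4.48² + 2·-0.12·0.77·0.23·4.47·4.48 = 12.0572 (%²).
σ_p = √12.0572 = 3.472%.
At 97.5%, z = 1.960.
VaR = 1.960 × 3.472% = 6.805%; on $7,500,000 that is $510,375.

$510,000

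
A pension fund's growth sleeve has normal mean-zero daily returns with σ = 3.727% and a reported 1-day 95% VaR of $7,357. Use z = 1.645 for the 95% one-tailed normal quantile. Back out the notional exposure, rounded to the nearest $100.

$120,000

VaR as a fraction of value: z·σ = 1.645 × 3.727% = 6.13091%.
Position = $7,357 / 0.0613091 = $119,998.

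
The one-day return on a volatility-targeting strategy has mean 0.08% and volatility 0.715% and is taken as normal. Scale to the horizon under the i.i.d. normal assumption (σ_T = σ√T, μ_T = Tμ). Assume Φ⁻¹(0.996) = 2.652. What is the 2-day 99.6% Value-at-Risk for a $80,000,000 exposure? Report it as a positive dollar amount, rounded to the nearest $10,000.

$2,020,000

σ_{2d} = 0.715% × √2 = 1.011%; μ_{2d} = 2 × 0.08% = 0.160%.
VaR = −(0.160%) + 2.652 × 1.011% = 2.521%.
On $80,000,000: 0.02521 × $80,000,000 = $2,016,800.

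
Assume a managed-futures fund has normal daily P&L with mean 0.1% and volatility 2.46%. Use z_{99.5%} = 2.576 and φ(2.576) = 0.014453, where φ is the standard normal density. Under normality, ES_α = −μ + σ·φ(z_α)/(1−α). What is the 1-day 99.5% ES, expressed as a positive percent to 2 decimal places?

Tail multiplier: φ(z)/(1−α) = 0.014453 / 0.005 = 2.891.
ES = −(0.1%) + 2.46% × 2.891 = 7.012%.

7.01%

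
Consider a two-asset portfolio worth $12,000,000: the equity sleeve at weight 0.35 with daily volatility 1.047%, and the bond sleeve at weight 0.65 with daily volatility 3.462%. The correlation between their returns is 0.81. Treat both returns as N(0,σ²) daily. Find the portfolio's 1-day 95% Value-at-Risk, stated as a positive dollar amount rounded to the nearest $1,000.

σ_p² = 0.35²·1.047² + 0.65²·3.462² + 2·0.81·0.35·0.65·1.047·3.462 = 6.5340 (%²).
σ_p = √6.5340 = 2.556%.
At 95%, z = 1.645.
VaR = 1.645 × 2.556% = 4.205%; on $12,000,000 that is $504,600.

$505,000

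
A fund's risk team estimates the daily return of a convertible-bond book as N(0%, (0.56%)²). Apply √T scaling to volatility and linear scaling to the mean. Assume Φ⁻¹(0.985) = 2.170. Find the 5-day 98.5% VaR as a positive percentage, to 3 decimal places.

2.717%

σ_{5d} = 0.56% × √5 = 1.252%.
VaR = 2.170 × 1.252% = 2.717%.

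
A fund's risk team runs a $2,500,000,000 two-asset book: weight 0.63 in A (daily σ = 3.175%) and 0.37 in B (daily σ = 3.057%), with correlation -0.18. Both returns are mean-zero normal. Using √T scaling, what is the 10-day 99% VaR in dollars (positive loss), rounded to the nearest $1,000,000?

$389,000,000

σ_p = √(0.63²·3.175² + 0.37²·3.057² + 2·-0.18·0.63·0.37·3.175·3.057) = 2.113%.
σ_{10d} = 2.113% × √10 = 6.682%.
z(99%) = 2.326.
VaR = 2.326 × 6.682% = 15.542%; on $2,500,000,000 that is $388,550,000.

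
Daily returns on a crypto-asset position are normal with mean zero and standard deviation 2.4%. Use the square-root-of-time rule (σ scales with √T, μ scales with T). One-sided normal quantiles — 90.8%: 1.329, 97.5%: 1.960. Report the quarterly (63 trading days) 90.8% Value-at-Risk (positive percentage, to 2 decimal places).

σ_{63d} = 2.4% × √63 = 19.049%.
VaR = 1.329 × 19.049% = 25.316%.

25.32%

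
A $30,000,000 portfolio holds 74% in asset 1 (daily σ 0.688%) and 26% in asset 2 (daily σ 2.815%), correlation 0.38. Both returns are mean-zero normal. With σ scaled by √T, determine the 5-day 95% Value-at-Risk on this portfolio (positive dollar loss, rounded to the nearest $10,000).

$1,150,000

σ_p = √(0.74²·0.688² + 0.26²·2.815² + 2·0.38·0.74·0.26·0.688·2.815) = 1.038%.
σ_{5d} = 1.038% × √5 = 2.321%.
z(95%) = 1.645.
VaR = 1.645 × 2.321% = 3.818%; on $30,000,000 that is $1,145,400.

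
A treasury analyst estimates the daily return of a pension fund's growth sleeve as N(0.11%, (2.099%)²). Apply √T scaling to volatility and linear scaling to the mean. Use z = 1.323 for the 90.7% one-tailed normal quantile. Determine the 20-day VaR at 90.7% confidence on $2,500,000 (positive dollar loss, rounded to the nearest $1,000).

$255,000

σ_{20d} = 2.099% × √20 = 9.387%; μ_{20d} = 20 × 0.11% = 2.200%.
VaR = −(2.200%) + 1.323 × 9.387% = 10.219%.
On $2,500,000: 0.10219 × $2,500,000 = $255,475.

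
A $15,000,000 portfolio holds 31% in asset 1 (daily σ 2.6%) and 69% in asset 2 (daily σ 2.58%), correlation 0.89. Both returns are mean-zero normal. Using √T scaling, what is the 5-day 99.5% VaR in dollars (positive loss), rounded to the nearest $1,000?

$2,181,000

σ_p = √(0.31²·2.6² + 0.69²·2.58² + 2·0.89·0.31·0.69·2.6·2.58) = 2.524%.
σ_{5d} = 2.524% × √5 = 5.644%.
z(99.5%) = 2.576.
VaR = 2.576 × 5.644% = 14.539%; on $15,000,000 that is $2,180,850.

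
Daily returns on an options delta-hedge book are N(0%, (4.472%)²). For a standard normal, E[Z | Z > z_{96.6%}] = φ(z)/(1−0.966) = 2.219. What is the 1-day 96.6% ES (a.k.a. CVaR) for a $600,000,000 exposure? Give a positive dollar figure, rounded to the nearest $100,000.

ES = 4.472% × 2.219 = 9.923%.
On $600,000,000: 0.09923 × $600,000,000 = $59,538,000.

$59,500,000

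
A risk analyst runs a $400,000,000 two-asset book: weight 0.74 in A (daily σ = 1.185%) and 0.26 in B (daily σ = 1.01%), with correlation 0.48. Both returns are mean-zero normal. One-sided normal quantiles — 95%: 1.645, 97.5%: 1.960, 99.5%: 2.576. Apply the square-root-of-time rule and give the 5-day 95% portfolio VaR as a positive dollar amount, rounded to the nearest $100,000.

$15,100,000

σ_p = √(0.74²·1.185² + 0.26²·1.01² + 2·0.48·0.74·0.26·1.185·1.01) = 1.029%.
σ_{5d} = 1.029% × √5 = 2.301%.
VaR = 1.645 × 2.301% = 3.785%; on $400,000,000 that is $15,140,000.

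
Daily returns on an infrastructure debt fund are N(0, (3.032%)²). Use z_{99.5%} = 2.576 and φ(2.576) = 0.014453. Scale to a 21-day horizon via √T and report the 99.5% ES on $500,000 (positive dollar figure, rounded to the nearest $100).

$200,800

σ_{21d} = 3.032% × √21 = 13.894%.
ES multiplier = φ(z)/(1−α) = 0.014453/0.005 = 2.891.
ES = 13.894% × 2.891 = 40.168%; on $500,000: $200,840.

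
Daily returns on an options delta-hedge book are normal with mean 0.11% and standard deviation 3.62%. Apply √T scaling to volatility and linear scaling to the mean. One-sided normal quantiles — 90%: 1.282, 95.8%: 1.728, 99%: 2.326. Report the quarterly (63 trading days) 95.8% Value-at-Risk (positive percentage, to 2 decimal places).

σ_{63d} = 3.62% × √63 = 28.733%; μ_{63d} = 63 × 0.11% = 6.930%.
VaR = −(6.930%) + 1.728 × 28.733% = 42.721%.

42.72%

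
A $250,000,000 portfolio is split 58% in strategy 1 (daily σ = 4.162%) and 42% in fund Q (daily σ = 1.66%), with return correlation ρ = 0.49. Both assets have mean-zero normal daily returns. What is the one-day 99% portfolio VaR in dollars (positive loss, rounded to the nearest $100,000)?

σ_p² = 0.58²·4.162² + 0.42²·1.66² + 2·0.49·0.58·0.42·4.162·1.66 = 7.9626 (%²).
σ_p = √7.9626 = 2.822%.
At 99%, z = 2.326.
VaR = 2.326 × 2.822% = 6.564%; on $250,000,000 that is $16,410,000.

$16,400,000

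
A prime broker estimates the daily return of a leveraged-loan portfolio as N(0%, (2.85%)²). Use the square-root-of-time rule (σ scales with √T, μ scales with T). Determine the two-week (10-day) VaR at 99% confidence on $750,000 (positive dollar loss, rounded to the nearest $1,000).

$157,000

At 99%, z = 2.326.
σ_{10d} = 2.85% × √10 = 9.012%.
VaR = 2.326 × 9.012% = 20.962%.
On $750,000: 0.20962 × $750,000 = $157,215.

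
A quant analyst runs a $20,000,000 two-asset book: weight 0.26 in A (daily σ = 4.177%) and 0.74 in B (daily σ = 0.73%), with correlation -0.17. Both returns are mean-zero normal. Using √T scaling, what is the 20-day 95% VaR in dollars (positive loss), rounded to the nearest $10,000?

σ_p = √(0.26²·4.177² + 0.74²·0.73² + 2·-0.17·0.26·0.74·4.177·0.73) = 1.128%.
σ_{20d} = 1.128% × √20 = 5.045%.
z(95%) = 1.645.
VaR = 1.645 × 5.045% = 8.299%; on $20,000,000 that is $1,659,800.

$1,660,000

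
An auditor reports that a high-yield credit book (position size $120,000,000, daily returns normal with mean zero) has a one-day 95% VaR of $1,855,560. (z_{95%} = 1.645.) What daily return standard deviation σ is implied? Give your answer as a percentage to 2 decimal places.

VaR as a fraction: $1,855,560 / $120,000,000 = 1.546%.
σ = VaR / z = 1.546% / 1.645 = 0.940%.

0.94%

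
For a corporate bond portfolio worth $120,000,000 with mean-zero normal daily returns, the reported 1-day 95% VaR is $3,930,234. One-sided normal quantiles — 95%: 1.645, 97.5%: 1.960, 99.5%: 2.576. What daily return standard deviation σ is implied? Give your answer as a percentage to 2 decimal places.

1.99%

VaR as a fraction: $3,930,234 / $120,000,000 = 3.275%.
σ = VaR / z = 3.275% / 1.645 = 1.991%.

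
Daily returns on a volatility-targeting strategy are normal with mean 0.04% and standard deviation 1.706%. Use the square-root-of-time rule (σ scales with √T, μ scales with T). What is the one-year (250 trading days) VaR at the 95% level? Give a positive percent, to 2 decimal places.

At 95%, z = 1.645.
σ_{250d} = 1.706% × √250 = 26.974%; μ_{250d} = 250 × 0.04% = 10.000%.
VaR = −(10.000%) + 1.645 × 26.974% = 34.372%.

34.37%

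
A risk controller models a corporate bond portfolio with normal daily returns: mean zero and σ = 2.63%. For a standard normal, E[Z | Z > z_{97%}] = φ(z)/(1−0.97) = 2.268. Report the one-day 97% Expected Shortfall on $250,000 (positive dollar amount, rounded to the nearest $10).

ES = 2.63% × 2.268 = 5.965%.
On $250,000: 0.05965 × $250,000 = $14,912.

$14,910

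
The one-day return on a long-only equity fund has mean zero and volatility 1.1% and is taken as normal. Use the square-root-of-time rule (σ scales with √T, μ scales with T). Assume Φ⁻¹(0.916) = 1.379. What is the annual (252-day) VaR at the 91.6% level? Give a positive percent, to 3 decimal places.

σ_{252d} = 1.1% × √252 = 17.462%.
VaR = 1.379 × 17.462% = 24.080%.

24.080%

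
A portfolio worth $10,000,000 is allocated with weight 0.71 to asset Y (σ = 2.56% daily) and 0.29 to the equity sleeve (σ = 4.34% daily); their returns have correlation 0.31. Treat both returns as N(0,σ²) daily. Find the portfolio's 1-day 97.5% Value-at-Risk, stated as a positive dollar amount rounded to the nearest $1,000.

$492,000

σ_p² = 0.71²·2.56² + 0.29²·4.34² + 2·0.31·0.71·0.29·2.56·4.34 = 6.3061 (%²).
σ_p = √6.3061 = 2.511%.
At 97.5%, z = 1.960.
VaR = 1.960 × 2.511% = 4.922%; on $10,000,000 that is $492,200.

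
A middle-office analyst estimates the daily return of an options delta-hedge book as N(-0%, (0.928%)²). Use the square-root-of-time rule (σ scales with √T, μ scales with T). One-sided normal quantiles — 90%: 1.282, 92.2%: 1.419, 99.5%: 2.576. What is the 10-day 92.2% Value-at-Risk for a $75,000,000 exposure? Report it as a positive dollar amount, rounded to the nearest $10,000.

σ_{10d} = 0.928% × √10 = 2.935%.
VaR = 1.419 × 2.935% = 4.165%.
On $75,000,000: 0.04165 × $75,000,000 = $3,123,750.

$3,120,000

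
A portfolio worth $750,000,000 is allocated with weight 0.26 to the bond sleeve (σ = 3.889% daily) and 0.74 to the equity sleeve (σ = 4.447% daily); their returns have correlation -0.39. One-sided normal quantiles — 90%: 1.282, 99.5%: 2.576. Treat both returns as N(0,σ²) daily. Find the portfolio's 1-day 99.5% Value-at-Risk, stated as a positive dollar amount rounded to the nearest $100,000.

σ_p² = 0.26²·3.889² + 0.74²·4.447² + 2·-0.39·0.26·0.74·3.889·4.447 = 9.2562 (%²).
σ_p = √9.2562 = 3.042%.
VaR = 2.576 × 3.042% = 7.836%; on $750,000,000 that is $58,770,000.

$58,800,000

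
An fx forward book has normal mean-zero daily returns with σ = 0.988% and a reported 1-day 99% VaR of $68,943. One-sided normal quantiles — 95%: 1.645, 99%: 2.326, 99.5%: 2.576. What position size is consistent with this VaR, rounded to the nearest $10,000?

VaR as a fraction of value: z·σ = 2.326 × 0.988% = 2.29809%.
Position = $68,943 / 0.0229809 = $3,000,016.

$3,000,000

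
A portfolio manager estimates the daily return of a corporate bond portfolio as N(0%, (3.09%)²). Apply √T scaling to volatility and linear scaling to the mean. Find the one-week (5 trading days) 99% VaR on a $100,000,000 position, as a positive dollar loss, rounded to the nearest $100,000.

$16,100,000

At 99%, z = 2.326.
σ_{5d} = 3.09% × √5 = 6.909%.
VaR = 2.326 × 6.909% = 16.070%.
On $100,000,000: 0.16070 × $100,000,000 = $16,070,000.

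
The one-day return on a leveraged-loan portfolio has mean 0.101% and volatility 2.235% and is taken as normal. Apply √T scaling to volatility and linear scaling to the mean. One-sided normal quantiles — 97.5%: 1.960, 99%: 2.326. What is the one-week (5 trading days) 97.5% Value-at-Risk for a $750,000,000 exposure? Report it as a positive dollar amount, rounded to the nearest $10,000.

σ_{5d} = 2.235% × √5 = 4.998%; μ_{5d} = 5 × 0.101% = 0.505%.
VaR = −(0.505%) + 1.960 × 4.998% = 9.291%.
On $750,000,000: 0.09291 × $750,000,000 = $69,682,500.

$69,680,000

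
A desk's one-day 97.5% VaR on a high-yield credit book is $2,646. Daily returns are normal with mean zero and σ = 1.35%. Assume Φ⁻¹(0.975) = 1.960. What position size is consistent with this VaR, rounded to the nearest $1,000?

$100,000

VaR as a fraction of value: z·σ = 1.960 × 1.35% = 2.646%.
Position = $2,646 / 0.02646 = $100,000.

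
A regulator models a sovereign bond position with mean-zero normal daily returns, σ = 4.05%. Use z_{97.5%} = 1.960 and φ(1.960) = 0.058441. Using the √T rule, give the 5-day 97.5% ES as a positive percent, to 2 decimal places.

σ_{5d} = 4.05% × √5 = 9.056%.
ES multiplier = φ(z)/(1−α) = 0.058441/0.025 = 2.338.
ES = 9.056% × 2.338 = 21.173%.

21.17%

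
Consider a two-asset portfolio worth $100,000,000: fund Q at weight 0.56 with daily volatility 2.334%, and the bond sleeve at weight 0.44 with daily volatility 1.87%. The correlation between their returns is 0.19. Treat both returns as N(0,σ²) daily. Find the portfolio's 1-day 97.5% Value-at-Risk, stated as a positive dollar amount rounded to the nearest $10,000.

$3,280,000

σ_p² = 0.56²·2.334² + 0.44²·1.87² + 2·0.19·0.56·0.44·2.334·1.87 = 2.7940 (%²).
σ_p = √2.7940 = 1.672%.
At 97.5%, z = 1.960.
VaR = 1.960 × 1.672% = 3.277%; on $100,000,000 that is $3,277,000.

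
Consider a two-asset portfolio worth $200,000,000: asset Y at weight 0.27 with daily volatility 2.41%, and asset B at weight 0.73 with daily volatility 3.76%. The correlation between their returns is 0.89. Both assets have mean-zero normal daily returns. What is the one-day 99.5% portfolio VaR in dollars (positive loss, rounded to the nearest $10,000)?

σ_p² = 0.27²·2.41² + 0.73²·3.76² + 2·0.89·0.27·0.73·2.41·3.76 = 11.1365 (%²).
σ_p = √11.1365 = 3.337%.
At 99.5%, z = 2.576.
VaR = 2.576 × 3.337% = 8.596%; on $200,000,000 that is $17,192,000.

$17,190,000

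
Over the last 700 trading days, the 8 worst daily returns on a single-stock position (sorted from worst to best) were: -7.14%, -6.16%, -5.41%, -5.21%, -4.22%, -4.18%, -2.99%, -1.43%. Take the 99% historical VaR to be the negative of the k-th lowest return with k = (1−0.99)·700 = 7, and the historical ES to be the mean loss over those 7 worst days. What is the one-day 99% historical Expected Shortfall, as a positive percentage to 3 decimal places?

The 7 worst returns sum to -35.31%.
ES = −(-35.31%) / 7 = 5.0442…% ≈ 5.044%.

5.044%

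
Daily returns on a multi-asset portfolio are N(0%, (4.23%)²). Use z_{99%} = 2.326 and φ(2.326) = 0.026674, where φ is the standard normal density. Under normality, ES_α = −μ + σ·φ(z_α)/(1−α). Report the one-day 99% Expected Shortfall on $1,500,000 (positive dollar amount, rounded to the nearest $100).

$169,200

Tail multiplier: φ(z)/(1−α) = 0.026674 / 0.01 = 2.667.
ES = 4.23% × 2.667 = 11.281%.
On $1,500,000: 0.11281 × $1,500,000 = $169,215.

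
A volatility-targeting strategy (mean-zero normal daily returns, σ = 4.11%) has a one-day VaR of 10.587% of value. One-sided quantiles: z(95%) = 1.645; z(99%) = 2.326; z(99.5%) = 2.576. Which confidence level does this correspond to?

99.5%

Implied z = VaR/σ = 10.587 / 4.11 = 2.576.
This matches z(99.5%) = 2.576.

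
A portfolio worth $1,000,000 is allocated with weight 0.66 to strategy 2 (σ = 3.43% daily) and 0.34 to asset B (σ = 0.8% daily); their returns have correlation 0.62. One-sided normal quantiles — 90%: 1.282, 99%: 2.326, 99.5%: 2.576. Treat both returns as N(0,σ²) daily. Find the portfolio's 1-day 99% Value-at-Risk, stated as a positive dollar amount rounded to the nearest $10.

σ_p² = 0.66²·3.43² + 0.34²·0.8² + 2·0.62·0.66·0.34·3.43·0.8 = 5.9623 (%²).
σ_p = √5.9623 = 2.442%.
VaR = 2.326 × 2.442% = 5.680%; on $1,000,000 that is $56,800.

$56,800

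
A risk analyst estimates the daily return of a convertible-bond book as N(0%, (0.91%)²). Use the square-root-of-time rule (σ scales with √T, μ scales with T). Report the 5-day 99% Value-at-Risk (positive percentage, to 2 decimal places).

4.73%

At 99%, z = 2.326.
σ_{5d} = 0.91% × √5 = 2.035%.
VaR = 2.326 × 2.035% = 4.733%.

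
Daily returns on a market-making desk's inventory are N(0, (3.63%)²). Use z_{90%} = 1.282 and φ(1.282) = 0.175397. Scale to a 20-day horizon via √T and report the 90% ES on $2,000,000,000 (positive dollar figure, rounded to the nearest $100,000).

σ_{20d} = 3.63% × √20 = 16.234%.
ES multiplier = φ(z)/(1−α) = 0.175397/0.1 = 1.754.
ES = 16.234% × 1.754 = 28.474%; on $2,000,000,000: $569,480,000.

$569,500,000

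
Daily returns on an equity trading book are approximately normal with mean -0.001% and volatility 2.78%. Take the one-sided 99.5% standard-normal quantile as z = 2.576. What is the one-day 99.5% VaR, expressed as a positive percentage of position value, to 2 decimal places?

7.16%

VaR = −μ + z·σ = −(-0.001%) + 2.576 × 2.78% = 7.162%.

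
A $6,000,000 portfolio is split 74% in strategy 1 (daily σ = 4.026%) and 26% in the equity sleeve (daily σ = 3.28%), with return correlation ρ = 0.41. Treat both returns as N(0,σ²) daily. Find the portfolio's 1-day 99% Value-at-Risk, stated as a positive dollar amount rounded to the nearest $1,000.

σ_p² = 0.74²·4.026² + 0.26²·3.28² + 2·0.41·0.74·0.26·4.026·3.28 = 11.6865 (%²).
σ_p = √11.6865 = 3.419%.
At 99%, z = 2.326.
VaR = 2.326 × 3.419% = 7.953%; on $6,000,000 that is $477,180.

$477,000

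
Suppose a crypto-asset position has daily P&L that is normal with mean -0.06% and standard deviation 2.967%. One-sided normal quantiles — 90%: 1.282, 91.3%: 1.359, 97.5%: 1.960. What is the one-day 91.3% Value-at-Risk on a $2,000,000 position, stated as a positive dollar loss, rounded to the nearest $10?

$81,840

VaR = −μ + z·σ = −(-0.06%) + 1.359 × 2.967% = 4.092%.
On $2,000,000: 0.04092 × $2,000,000 = $81,840.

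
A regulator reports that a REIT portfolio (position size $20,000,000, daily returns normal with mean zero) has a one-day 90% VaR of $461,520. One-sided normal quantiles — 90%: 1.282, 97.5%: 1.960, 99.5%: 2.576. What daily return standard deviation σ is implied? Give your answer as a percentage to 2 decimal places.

1.80%

VaR as a fraction: $461,520 / $20,000,000 = 2.308%.
σ = VaR / z = 2.308% / 1.282 = 1.800%.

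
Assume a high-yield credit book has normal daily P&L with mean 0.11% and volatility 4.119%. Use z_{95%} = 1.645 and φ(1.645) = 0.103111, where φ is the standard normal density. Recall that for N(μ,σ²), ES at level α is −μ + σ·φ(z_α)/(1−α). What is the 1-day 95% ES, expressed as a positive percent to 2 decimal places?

8.38%

Tail multiplier: φ(z)/(1−α) = 0.103111 / 0.05 = 2.062.
ES = −(0.11%) + 4.119% × 2.062 = 8.383%.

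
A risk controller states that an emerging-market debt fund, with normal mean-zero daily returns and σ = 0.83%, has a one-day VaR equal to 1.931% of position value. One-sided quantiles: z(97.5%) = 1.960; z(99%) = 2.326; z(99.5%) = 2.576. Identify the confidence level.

99%

Implied z = VaR/σ = 1.931 / 0.83 = 2.327.
This matches z(99%) = 2.326.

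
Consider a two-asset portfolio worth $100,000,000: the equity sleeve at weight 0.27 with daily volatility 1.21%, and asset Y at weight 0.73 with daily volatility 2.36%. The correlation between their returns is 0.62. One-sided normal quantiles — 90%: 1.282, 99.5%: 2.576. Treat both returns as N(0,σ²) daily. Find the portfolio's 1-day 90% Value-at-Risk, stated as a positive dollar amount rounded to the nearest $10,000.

$2,490,000

σ_p² = 0.27²·1.21² + 0.73²·2.36² + 2·0.62·0.27·0.73·1.21·2.36 = 3.7727 (%²).
σ_p = √3.7727 = 1.942%.
VaR = 1.282 × 1.942% = 2.490%; on $100,000,000 that is $2,490,000.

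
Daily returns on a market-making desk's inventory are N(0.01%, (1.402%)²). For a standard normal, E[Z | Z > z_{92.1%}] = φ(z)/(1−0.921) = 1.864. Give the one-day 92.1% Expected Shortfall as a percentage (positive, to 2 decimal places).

ES = −(0.01%) + 1.402% × 1.864 = 2.603%.

2.60%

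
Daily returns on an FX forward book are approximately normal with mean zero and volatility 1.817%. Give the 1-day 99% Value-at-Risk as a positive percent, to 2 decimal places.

4.23%

At 99% one-sided, z = 2.326.
VaR = z·σ = 2.326 × 1.817% = 4.226%.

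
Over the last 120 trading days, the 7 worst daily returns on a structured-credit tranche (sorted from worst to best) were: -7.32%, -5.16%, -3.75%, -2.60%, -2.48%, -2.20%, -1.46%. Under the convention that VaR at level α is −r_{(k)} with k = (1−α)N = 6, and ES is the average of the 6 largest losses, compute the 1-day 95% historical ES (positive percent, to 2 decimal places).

3.92%

The 6 worst returns sum to -23.51%.
ES = −(-23.51%) / 6 = 3.9183…% ≈ 3.92%.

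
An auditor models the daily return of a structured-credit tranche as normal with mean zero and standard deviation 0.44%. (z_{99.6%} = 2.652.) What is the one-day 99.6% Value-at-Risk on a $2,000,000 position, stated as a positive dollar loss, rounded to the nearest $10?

VaR = z·σ = 2.652 × 0.44% = 1.167%.
On $2,000,000: 0.01167 × $2,000,000 = $23,340.

$23,340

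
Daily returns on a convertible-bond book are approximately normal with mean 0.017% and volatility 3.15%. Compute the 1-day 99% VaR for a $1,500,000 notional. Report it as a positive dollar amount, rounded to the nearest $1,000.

At 99% one-sided, z = 2.326.
VaR = −μ + z·σ = −(0.017%) + 2.326 × 3.15% = 7.310%.
On $1,500,000: 0.07310 × $1,500,000 = $109,650.

$110,000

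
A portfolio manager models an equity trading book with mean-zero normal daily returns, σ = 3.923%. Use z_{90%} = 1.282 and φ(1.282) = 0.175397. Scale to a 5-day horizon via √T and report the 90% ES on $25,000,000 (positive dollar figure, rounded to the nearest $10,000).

$3,850,000

σ_{5d} = 3.923% × √5 = 8.772%.
ES multiplier = φ(z)/(1−α) = 0.175397/0.1 = 1.754.
ES = 8.772% × 1.754 = 15.386%; on $25,000,000: $3,846,500.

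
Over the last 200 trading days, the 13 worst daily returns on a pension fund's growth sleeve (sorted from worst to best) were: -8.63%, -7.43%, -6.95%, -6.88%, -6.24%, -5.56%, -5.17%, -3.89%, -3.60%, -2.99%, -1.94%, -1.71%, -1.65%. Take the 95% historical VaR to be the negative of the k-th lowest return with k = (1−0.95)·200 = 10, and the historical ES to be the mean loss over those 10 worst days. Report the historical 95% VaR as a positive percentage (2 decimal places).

k = 10; the 10th lowest return is -2.99%, so VaR = 2.99%.

2.99%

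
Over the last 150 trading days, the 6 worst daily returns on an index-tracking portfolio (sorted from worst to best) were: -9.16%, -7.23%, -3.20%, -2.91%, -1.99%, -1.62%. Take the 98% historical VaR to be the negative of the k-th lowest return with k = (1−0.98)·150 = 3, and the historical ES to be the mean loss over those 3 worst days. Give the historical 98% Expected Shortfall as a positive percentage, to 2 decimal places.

6.53%

The 3 worst returns sum to -19.59%.
ES = −(-19.59%) / 3 = 6.53%.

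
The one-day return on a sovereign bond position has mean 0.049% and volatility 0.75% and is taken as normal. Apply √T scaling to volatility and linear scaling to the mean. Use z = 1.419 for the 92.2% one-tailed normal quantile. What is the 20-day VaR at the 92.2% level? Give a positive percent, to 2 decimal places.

3.78%

σ_{20d} = 0.75% × √20 = 3.354%; μ_{20d} = 20 × 0.049% = 0.980%.
VaR = −(0.980%) + 1.419 × 3.354% = 3.779%.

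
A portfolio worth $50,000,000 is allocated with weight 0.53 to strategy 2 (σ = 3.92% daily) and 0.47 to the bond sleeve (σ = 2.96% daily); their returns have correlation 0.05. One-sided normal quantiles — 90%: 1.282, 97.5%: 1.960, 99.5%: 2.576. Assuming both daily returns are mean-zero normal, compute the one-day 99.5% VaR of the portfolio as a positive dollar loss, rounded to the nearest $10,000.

σ_p² = 0.53²·3.92² + 0.47²·2.96² + 2·0.05·0.53·0.47·3.92·2.96 = 6.5409 (%²).
σ_p = √6.5409 = 2.558%.
VaR = 2.576 × 2.558% = 6.589%; on $50,000,000 that is $3,294,500.

$3,290,000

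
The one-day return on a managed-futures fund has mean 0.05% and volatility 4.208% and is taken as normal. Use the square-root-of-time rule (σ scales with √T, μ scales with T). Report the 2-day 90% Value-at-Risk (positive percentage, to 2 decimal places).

7.53%

At 90%, z = 1.282.
σ_{2d} = 4.208% × √2 = 5.951%; μ_{2d} = 2 × 0.05% = 0.100%.
VaR = −(0.100%) + 1.282 × 5.951% = 7.529%.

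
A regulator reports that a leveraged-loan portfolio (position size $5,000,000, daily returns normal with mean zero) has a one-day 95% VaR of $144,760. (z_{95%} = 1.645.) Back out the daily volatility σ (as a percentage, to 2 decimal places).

VaR as a fraction: $144,760 / $5,000,000 = 2.895%.
σ = VaR / z = 2.895% / 1.645 = 1.760%.

1.76%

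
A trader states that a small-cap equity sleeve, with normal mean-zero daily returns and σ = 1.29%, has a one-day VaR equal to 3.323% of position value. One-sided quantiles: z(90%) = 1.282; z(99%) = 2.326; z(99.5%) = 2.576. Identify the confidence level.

Implied z = VaR/σ = 3.323 / 1.29 = 2.576.
This matches z(99.5%) = 2.576.

99.5%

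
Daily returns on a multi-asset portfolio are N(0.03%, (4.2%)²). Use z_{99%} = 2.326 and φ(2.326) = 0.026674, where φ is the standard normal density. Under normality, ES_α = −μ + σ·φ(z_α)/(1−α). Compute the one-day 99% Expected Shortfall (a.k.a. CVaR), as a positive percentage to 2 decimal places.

Tail multiplier: φ(z)/(1−α) = 0.026674 / 0.01 = 2.667.
ES = −(0.03%) + 4.2% × 2.667 = 11.171%.

11.17%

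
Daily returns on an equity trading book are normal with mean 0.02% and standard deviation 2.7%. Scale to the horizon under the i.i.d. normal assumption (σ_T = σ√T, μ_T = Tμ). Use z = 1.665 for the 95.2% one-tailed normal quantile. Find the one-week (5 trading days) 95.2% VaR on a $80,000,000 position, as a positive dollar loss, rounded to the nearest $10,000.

$7,960,000

σ_{5d} = 2.7% × √5 = 6.037%; μ_{5d} = 5 × 0.02% = 0.100%.
VaR = −(0.100%) + 1.665 × 6.037% = 9.952%.
On $80,000,000: 0.09952 × $80,000,000 = $7,961,600.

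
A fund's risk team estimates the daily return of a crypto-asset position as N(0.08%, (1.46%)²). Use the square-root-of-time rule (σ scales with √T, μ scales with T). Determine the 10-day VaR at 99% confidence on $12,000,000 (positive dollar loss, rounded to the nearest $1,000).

$1,193,000

At 99%, z = 2.326.
σ_{10d} = 1.46% × √10 = 4.617%; μ_{10d} = 10 × 0.08% = 0.800%.
VaR = −(0.800%) + 2.326 × 4.617% = 9.939%.
On $12,000,000: 0.09939 × $12,000,000 = $1,192,680.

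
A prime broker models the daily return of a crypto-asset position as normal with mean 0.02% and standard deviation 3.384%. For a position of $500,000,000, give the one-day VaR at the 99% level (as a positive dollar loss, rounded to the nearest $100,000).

At 99% one-sided, z = 2.326.
VaR = −μ + z·σ = −(0.02%) + 2.326 × 3.384% = 7.851%.
On $500,000,000: 0.07851 × $500,000,000 = $39,255,000.

$39,300,000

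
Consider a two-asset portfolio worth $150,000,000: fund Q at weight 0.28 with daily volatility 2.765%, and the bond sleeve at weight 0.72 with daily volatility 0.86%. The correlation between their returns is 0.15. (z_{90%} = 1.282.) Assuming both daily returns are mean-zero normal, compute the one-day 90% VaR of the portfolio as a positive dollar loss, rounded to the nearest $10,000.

σ_p² = 0.28²·2.765² + 0.72²·0.86² + 2·0.15·0.28·0.72·2.765·0.86 = 1.1266 (%²).
σ_p = √1.1266 = 1.061%.
VaR = 1.282 × 1.061% = 1.360%; on $150,000,000 that is $2,040,000.

$2,040,000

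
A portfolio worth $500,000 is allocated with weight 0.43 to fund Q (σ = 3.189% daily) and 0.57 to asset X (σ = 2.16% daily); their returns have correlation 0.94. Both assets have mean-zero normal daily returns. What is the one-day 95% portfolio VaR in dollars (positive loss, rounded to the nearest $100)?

$21,100

σ_p² = 0.43²·3.189² + 0.57²·2.16² + 2·0.94·0.43·0.57·3.189·2.16 = 6.5703 (%²).
σ_p = √6.5703 = 2.563%.
At 95%, z = 1.645.
VaR = 1.645 × 2.563% = 4.216%; on $500,000 that is $21,080.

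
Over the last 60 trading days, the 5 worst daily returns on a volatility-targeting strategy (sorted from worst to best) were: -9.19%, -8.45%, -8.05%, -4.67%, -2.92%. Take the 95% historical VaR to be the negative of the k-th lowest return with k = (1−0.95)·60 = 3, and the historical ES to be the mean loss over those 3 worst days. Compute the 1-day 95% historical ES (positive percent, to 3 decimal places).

The 3 worst returns sum to -25.69%.
ES = −(-25.69%) / 3 = 8.5633…% ≈ 8.563%.

8.563%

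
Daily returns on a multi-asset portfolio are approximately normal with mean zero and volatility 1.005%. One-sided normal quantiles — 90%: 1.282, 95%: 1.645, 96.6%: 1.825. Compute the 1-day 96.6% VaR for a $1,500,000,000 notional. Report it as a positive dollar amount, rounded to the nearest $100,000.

$27,500,000

VaR = z·σ = 1.825 × 1.005% = 1.834%.
On $1,500,000,000: 0.01834 × $1,500,000,000 = $27,510,000.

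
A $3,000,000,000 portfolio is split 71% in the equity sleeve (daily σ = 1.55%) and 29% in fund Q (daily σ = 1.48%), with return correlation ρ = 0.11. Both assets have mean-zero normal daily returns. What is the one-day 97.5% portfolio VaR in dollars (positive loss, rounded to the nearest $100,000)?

σ_p² = 0.71²·1.55² + 0.29²·1.48² + 2·0.11·0.71·0.29·1.55·1.48 = 1.4992 (%²).
σ_p = √1.4992 = 1.224%.
At 97.5%, z = 1.960.
VaR = 1.960 × 1.224% = 2.399%; on $3,000,000,000 that is $71,970,000.

$72,000,000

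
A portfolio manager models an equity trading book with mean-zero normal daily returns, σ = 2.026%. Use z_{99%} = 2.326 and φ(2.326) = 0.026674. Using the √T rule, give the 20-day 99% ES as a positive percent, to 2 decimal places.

σ_{20d} = 2.026% × √20 = 9.061%.
ES multiplier = φ(z)/(1−α) = 0.026674/0.01 = 2.667.
ES = 9.061% × 2.667 = 24.166%.

24.17%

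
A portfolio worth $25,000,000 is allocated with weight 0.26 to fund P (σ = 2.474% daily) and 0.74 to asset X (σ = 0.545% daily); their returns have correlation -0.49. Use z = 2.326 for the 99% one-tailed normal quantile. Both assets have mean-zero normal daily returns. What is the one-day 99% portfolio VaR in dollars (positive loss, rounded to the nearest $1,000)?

$330,000

σ_p² = 0.26²·2.474² + 0.74²·0.545² + 2·-0.49·0.26·0.74·2.474·0.545 = 0.3222 (%²).
σ_p = √0.3222 = 0.568%.
VaR = 2.326 × 0.568% = 1.321%; on $25,000,000 that is $330,250.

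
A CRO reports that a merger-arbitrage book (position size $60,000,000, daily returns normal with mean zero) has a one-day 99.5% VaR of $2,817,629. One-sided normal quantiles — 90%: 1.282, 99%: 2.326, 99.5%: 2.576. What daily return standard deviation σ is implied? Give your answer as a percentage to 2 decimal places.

VaR as a fraction: $2,817,629 / $60,000,000 = 4.696%.
σ = VaR / z = 4.696% / 2.576 = 1.823%.

1.82%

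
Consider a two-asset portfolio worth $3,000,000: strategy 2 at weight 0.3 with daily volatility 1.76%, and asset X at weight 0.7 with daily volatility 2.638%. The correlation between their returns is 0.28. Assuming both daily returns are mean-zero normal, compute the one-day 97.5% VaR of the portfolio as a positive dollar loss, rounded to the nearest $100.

σ_p² = 0.3²·1.76² + 0.7²·2.638² + 2·0.28·0.3·0.7·1.76·2.638 = 4.2347 (%²).
σ_p = √4.2347 = 2.058%.
At 97.5%, z = 1.960.
VaR = 1.960 × 2.058% = 4.034%; on $3,000,000 that is $121,020.

$121,000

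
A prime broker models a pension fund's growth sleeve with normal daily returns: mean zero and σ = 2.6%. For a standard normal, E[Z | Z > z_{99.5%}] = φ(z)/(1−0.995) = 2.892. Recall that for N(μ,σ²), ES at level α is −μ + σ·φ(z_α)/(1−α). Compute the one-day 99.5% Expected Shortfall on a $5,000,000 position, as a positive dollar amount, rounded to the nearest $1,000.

$376,000

ES = 2.6% × 2.892 = 7.519%.
On $5,000,000: 0.07519 × $5,000,000 = $375,950.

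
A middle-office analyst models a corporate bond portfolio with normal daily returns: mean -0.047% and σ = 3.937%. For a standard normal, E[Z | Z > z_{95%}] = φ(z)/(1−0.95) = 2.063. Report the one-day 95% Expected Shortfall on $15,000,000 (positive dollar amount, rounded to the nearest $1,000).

$1,225,000

ES = −(-0.047%) + 3.937% × 2.063 = 8.169%.
On $15,000,000: 0.08169 × $15,000,000 = $1,225,350.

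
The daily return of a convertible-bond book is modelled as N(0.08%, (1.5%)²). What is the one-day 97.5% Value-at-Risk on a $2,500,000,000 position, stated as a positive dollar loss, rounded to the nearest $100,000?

$71,500,000

At 97.5% one-sided, z = 1.960.
VaR = −μ + z·σ = −(0.08%) + 1.960 × 1.5% = 2.860%.
On $2,500,000,000: 0.02860 × $2,500,000,000 = $71,500,000.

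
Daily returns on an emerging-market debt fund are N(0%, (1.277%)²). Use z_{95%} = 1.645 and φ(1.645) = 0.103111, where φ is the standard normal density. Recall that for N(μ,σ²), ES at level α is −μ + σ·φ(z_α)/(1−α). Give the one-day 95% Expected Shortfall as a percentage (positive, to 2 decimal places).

Tail multiplier: φ(z)/(1−α) = 0.103111 / 0.05 = 2.062.
ES = 1.277% × 2.062 = 2.633%.

2.63%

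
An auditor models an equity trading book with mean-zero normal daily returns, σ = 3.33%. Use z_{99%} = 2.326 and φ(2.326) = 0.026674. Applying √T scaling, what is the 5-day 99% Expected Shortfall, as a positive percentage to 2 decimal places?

σ_{5d} = 3.33% × √5 = 7.446%.
ES multiplier = φ(z)/(1−α) = 0.026674/0.01 = 2.667.
ES = 7.446% × 2.667 = 19.858%.

19.86%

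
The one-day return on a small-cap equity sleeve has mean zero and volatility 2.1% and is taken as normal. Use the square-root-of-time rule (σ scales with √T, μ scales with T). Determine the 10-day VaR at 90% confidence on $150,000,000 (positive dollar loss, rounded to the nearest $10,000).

At 90%, z = 1.282.
σ_{10d} = 2.1% × √10 = 6.641%.
VaR = 1.282 × 6.641% = 8.514%.
On $150,000,000: 0.08514 × $150,000,000 = $12,771,000.

$12,770,000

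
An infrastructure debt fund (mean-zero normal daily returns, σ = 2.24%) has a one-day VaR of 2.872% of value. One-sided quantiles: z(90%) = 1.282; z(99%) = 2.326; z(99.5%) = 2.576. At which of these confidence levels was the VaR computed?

90%

Implied z = VaR/σ = 2.872 / 2.24 = 1.282.
This matches z(90%) = 1.282.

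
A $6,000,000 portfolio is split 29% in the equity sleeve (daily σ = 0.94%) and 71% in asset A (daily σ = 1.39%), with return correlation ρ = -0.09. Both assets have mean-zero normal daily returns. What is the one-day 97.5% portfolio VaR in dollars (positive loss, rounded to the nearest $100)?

$117,600

σ_p² = 0.29²·0.94² + 0.71²·1.39² + 2·-0.09·0.29·0.71·0.94·1.39 = 0.9999 (%²).
σ_p = √0.9999 = 1.000%.
At 97.5%, z = 1.960.
VaR = 1.960 × 1.000% = 1.960%; on $6,000,000 that is $117,600.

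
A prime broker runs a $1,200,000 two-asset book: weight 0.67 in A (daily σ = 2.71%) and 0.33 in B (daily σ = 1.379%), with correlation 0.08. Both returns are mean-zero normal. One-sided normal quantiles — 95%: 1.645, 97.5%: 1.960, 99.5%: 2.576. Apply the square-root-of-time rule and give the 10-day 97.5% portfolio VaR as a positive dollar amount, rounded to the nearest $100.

σ_p = √(0.67²·2.71² + 0.33²·1.379² + 2·0.08·0.67·0.33·2.71·1.379) = 1.907%.
σ_{10d} = 1.907% × √10 = 6.030%.
VaR = 1.960 × 6.030% = 11.819%; on $1,200,000 that is $141,828.

$141,800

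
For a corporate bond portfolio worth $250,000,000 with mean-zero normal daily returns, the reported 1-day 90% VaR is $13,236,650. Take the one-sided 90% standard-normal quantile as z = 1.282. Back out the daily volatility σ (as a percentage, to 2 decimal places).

4.13%

VaR as a fraction: $13,236,650 / $250,000,000 = 5.295%.
σ = VaR / z = 5.295% / 1.282 = 4.130%.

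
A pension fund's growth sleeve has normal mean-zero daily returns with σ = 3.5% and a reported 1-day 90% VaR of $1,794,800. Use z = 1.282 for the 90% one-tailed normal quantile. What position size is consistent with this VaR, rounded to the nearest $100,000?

$40,000,000

VaR as a fraction of value: z·σ = 1.282 × 3.5% = 4.487%.
Position = $1,794,800 / 0.04487 = $40,000,000.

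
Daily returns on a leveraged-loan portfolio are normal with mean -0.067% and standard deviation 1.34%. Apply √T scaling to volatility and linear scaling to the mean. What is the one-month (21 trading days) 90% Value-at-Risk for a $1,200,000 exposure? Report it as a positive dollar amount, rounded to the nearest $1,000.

At 90%, z = 1.282.
σ_{21d} = 1.34% × √21 = 6.141%; μ_{21d} = 21 × -0.067% = -1.407%.
VaR = −(-1.407%) + 1.282 × 6.141% = 9.280%.
On $1,200,000: 0.09280 × $1,200,000 = $111,360.

$111,000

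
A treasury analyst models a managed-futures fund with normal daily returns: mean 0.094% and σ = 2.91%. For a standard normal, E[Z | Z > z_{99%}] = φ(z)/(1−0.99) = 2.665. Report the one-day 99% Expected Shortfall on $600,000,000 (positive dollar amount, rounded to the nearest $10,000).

$45,970,000

ES = −(0.094%) + 2.91% × 2.665 = 7.661%.
On $600,000,000: 0.07661 × $600,000,000 = $45,966,000.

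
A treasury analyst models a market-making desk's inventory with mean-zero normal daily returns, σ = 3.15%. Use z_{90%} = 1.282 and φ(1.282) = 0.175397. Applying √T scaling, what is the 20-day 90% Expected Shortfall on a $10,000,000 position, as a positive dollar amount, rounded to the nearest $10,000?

$2,470,000

σ_{20d} = 3.15% × √20 = 14.087%.
ES multiplier = φ(z)/(1−α) = 0.175397/0.1 = 1.754.
ES = 14.087% × 1.754 = 24.709%; on $10,000,000: $2,470,900.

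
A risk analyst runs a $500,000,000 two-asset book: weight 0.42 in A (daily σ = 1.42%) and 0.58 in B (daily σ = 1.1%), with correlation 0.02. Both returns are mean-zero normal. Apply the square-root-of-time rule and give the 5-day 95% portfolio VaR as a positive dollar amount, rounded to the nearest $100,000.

$16,200,000

σ_p = √(0.42²·1.42² + 0.58²·1.1² + 2·0.02·0.42·0.58·1.42·1.1) = 0.882%.
σ_{5d} = 0.882% × √5 = 1.972%.
z(95%) = 1.645.
VaR = 1.645 × 1.972% = 3.244%; on $500,000,000 that is $16,220,000.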